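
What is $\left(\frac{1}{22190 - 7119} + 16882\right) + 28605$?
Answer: $\frac{685534578}{15071} \approx 45487.0$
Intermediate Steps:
$\left(\frac{1}{22190 - 7119} + 16882\right) + 28605 = \left(\frac{1}{15071} + 16882\right) + 28605 = \frac{254428623}{15071} + 28605 = \frac{685534578}{15071}$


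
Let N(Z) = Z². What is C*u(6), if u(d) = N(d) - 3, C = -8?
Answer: -264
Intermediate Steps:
u(d) = -3 + d² (u(d) = d² - 3 = -3 + d²)
C*u(6) = -8*(-3 + 6²) = -8*(-3 + 36) = -8*33 = -264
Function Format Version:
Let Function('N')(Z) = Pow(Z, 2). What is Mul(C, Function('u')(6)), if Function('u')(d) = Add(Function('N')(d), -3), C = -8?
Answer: -264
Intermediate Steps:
Function('u')(d) = Add(-3, Pow(d, 2)) (Function('u')(d) = Add(Pow(d, 2), -3) = Add(-3, Pow(d, 2)))
Mul(C, Function('u')(6)) = Mul(-8, Add(-3, Pow(6, 2))) = Mul(-8, Add(-3, 36)) = Mul(-8, 33) = -264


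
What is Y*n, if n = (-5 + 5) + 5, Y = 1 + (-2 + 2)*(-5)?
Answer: 5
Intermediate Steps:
Y = 1 (Y = 1 + 0*(-5) = 1 + 0 = 1)
n = 5 (n = 0 + 5 = 5)
Y*n = 1*5 = 5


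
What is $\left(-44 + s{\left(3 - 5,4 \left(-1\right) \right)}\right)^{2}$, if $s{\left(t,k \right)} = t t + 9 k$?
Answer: $5776$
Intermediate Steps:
$s{\left(t,k \right)} = t^{2} + 9 k$
$\left(-44 + s{\left(3 - 5,4 \left(-1\right) \right)}\right)^{2} = \left(-44 + \left(\left(3 - 5\right)^{2} + 9 \cdot 4 \left(-1\right)\right)\right)^{2} = \left(-44 + \left(\left(3 - 5\right)^{2} + 9 \left(-4\right)\right)\right)^{2} = \left(-44 - \left(36 - \left(-2\right)^{2}\right)\right)^{2} = \left(-44 + \left(4 - 36\right)\right)^{2} = \left(-44 - 32\right)^{2} = \left(-76\right)^{2} = 5776$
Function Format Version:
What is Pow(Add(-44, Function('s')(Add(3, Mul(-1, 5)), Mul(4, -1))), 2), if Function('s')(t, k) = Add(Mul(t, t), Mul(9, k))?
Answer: 5776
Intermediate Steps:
Function('s')(t, k) = Add(Pow(t, 2), Mul(9, k))
Pow(Add(-44, Function('s')(Add(3, Mul(-1, 5)), Mul(4, -1))), 2) = Pow(Add(-44, Add(Pow(Add(3, Mul(-1, 5)), 2), Mul(9, Mul(4, -1)))), 2) = Pow(Add(-44, Add(Pow(Add(3, -5), 2), Mul(9, -4))), 2) = Pow(Add(-44, Add(Pow(-2, 2), -36)), 2) = Pow(Add(-44, Add(4, -36)), 2) = Pow(Add(-44, -32), 2) = Pow(-76, 2) = 5776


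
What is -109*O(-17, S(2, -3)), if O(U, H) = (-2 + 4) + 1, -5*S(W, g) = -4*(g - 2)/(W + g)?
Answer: -327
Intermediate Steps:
S(W, g) = 4*(-2 + g)/(5*(W + g)) (S(W, g) = -(-4)*(g - 2)/(W + g)/5 = -(-4)*(-2 + g)/(W + g)/5 = -(-4)*(-2 + g)/(5*(W + g)) = 4*(-2 + g)/(5*(W + g)))
O(U, H) = 3 (O(U, H) = 2 + 1 = 3)
-109*O(-17, S(2, -3)) = -109*3 = -327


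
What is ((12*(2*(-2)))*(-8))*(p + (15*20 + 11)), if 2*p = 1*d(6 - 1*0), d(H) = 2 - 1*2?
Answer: 119424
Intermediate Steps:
d(H) = 0 (d(H) = 2 - 2 = 0)
p = 0 (p = (1*0)/2 = (1/2)*0 = 0)
((12*(2*(-2)))*(-8))*(p + (15*20 + 11)) = ((12*(2*(-2)))*(-8))*(0 + (15*20 + 11)) = ((12*(-4))*(-8))*(0 + (300 + 11)) = (-48*(-8))*(0 + 311) = 384*311 = 119424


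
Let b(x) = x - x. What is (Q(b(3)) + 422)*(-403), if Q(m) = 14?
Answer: -175708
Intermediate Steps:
b(x) = 0
(Q(b(3)) + 422)*(-403) = (14 + 422)*(-403) = 436*(-403) = -175708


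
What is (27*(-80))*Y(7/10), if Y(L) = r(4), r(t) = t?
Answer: -8640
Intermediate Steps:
Y(L) = 4
(27*(-80))*Y(7/10) = (27*(-80))*4 = -2160*4 = -8640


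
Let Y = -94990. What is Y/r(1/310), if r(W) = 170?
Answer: -9499/17 ≈ -558.76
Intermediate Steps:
Y/r(1/310) = -94990/170 = -94990*1/170 = -9499/17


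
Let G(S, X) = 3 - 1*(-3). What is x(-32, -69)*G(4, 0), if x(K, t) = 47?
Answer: 282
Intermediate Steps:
G(S, X) = 6 (G(S, X) = 3 + 3 = 6)
x(-32, -69)*G(4, 0) = 47*6 = 282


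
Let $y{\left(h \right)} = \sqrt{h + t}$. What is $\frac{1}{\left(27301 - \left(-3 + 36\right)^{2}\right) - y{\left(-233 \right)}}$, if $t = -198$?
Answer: $\frac{i}{\sqrt{431} + 26212 i} \approx 3.815 \cdot 10^{-5} + 3.0216 \cdot 10^{-8} i$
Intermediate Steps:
$y{\left(h \right)} = \sqrt{-198 + h}$ ($y{\left(h \right)} = \sqrt{h - 198} = \sqrt{-198 + h}$)
$\frac{1}{\left(27301 - \left(-3 + 36\right)^{2}\right) - y{\left(-233 \right)}} = \frac{1}{\left(27301 - \left(-3 + 36\right)^{2}\right) - \sqrt{-198 - 233}} = \frac{1}{\left(27301 - 33^{2}\right) - \sqrt{-431}} = \frac{1}{\left(27301 - 1089\right) - i \sqrt{431}} = \frac{1}{26212 - i \sqrt{431}}$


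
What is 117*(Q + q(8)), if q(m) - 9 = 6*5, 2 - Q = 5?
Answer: 4212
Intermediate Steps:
Q = -3 (Q = 2 - 1*5 = 2 - 5 = -3)
q(m) = 39 (q(m) = 9 + 6*5 = 9 + 30 = 39)
117*(Q + q(8)) = 117*(-3 + 39) = 117*36 = 4212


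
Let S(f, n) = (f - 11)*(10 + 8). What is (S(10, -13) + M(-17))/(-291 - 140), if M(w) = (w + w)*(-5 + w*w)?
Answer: 9674/431 ≈ 22.445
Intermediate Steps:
M(w) = 2*w*(-5 + w²) (M(w) = (2*w)*(-5 + w²) = 2*w*(-5 + w²))
S(f, n) = -198 + 18*f (S(f, n) = (-11 + f)*18 = -198 + 18*f)
(S(10, -13) + M(-17))/(-291 - 140) = ((-198 + 18*10) + 2*(-17)*(-5 + (-17)²))/(-291 - 140) = ((-198 + 180) + 2*(-17)*(-5 + 289))/(-431) = (-18 + 2*(-17)*284)*(-1/431) = (-18 - 9656)*(-1/431) = -9674*(-1/431) = 9674/431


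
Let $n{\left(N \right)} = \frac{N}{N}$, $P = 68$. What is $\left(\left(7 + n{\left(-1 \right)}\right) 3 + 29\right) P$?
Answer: $3604$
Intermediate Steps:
$n{\left(N \right)} = 1$
$\left(\left(7 + n{\left(-1 \right)}\right) 3 + 29\right) P = \left(\left(7 + 1\right) 3 + 29\right) 68 = \left(8 \cdot 3 + 29\right) 68 = \left(24 + 29\right) 68 = 53 \cdot 68 = 3604$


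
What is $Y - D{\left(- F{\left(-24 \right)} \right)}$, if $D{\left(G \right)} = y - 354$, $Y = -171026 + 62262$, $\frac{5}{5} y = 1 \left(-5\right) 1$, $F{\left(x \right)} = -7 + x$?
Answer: $-108405$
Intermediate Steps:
$y = -5$ ($y = 1 \left(-5\right) 1 = \left(-5\right) 1 = -5$)
$Y = -108764$
$D{\left(G \right)} = -359$ ($D{\left(G \right)} = -5 - 354 = -359$)
$Y - D{\left(- F{\left(-24 \right)} \right)} = -108764 - -359 = -108764 + 359 = -108405$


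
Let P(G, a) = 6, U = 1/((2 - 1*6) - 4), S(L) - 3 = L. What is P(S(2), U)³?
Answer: 216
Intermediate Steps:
S(L) = 3 + L
U = -⅛ (U = 1/((2 - 6) - 4) = 1/(-4 - 4) = 1/(-8) = -⅛ ≈ -0.12500)
P(S(2), U)³ = 6³ = 216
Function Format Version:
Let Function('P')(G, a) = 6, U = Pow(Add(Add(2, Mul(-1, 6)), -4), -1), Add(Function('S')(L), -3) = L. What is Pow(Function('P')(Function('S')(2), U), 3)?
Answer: 216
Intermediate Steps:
Function('S')(L) = Add(3, L)
U = Rational(-1, 8) (U = Pow(Add(Add(2, -6), -4), -1) = Pow(Add(-4, -4), -1) = Pow(-8, -1) = Rational(-1, 8) ≈ -0.12500)
Pow(Function('P')(Function('S')(2), U), 3) = Pow(6, 3) = 216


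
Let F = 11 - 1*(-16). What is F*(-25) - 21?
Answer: -696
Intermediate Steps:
F = 27 (F = 11 + 16 = 27)
F*(-25) - 21 = 27*(-25) - 21 = -675 - 21 = -696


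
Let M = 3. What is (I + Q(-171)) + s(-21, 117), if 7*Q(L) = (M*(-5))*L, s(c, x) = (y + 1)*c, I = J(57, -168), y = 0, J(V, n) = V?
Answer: 2817/7 ≈ 402.43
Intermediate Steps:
I = 57
s(c, x) = c (s(c, x) = (0 + 1)*c = 1*c = c)
Q(L) = -15*L/7 (Q(L) = ((3*(-5))*L)/7 = (-15*L)/7 = -15*L/7)
(I + Q(-171)) + s(-21, 117) = (57 - 15/7*(-171)) - 21 = (57 + 2565/7) - 21 = 2964/7 - 21 = 2817/7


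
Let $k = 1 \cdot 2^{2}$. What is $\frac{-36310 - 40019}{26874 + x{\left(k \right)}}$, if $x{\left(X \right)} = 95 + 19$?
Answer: $- \frac{25443}{8996} \approx -2.8283$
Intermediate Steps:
$k = 4$ ($k = 1 \cdot 4 = 4$)
$x{\left(X \right)} = 114$
$\frac{-36310 - 40019}{26874 + x{\left(k \right)}} = \frac{-36310 - 40019}{26874 + 114} = - \frac{76329}{26988} = \left(-76329\right) \frac{1}{26988} = - \frac{25443}{8996}$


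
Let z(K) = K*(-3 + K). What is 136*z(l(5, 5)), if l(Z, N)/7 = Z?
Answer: 152320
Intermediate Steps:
l(Z, N) = 7*Z
136*z(l(5, 5)) = 136*((7*5)*(-3 + 7*5)) = 136*(35*(-3 + 35)) = 136*(35*32) = 136*1120 = 152320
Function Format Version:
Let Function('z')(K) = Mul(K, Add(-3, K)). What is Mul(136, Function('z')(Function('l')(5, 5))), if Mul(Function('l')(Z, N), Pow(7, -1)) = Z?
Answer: 152320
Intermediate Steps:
Function('l')(Z, N) = Mul(7, Z)
Mul(136, Function('z')(Function('l')(5, 5))) = Mul(136, Mul(Mul(7, 5), Add(-3, Mul(7, 5)))) = Mul(136, Mul(35, Add(-3, 35))) = Mul(136, Mul(35, 32)) = Mul(136, 1120) = 152320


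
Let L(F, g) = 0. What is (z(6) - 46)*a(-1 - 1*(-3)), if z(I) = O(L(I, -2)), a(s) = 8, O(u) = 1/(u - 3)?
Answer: -1112/3 ≈ -370.67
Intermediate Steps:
O(u) = 1/(-3 + u)
z(I) = -1/3 (z(I) = 1/(-3 + 0) = 1/(-3) = -1/3)
(z(6) - 46)*a(-1 - 1*(-3)) = (-1/3 - 46)*8 = -139/3*8 = -1112/3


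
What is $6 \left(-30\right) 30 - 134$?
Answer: $-5534$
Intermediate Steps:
$6 \left(-30\right) 30 - 134 = \left(-180\right) 30 - 134 = -5400 - 134 = -5534$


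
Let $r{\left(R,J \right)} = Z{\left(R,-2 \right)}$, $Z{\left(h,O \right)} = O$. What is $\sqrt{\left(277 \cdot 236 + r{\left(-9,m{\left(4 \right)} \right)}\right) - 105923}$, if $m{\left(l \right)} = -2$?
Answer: $i \sqrt{40553} \approx 201.38 i$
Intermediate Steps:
$r{\left(R,J \right)} = -2$
$\sqrt{\left(277 \cdot 236 + r{\left(-9,m{\left(4 \right)} \right)}\right) - 105923} = \sqrt{\left(277 \cdot 236 - 2\right) - 105923} = \sqrt{\left(65372 - 2\right) - 105923} = \sqrt{65370 - 105923} = \sqrt{-40553} = i \sqrt{40553}$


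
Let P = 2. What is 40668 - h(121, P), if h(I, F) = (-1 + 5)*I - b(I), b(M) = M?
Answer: 40305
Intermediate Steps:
h(I, F) = 3*I (h(I, F) = (-1 + 5)*I - I = 4*I - I = 3*I)
40668 - h(121, P) = 40668 - 3*121 = 40668 - 1*363 = 40668 - 363 = 40305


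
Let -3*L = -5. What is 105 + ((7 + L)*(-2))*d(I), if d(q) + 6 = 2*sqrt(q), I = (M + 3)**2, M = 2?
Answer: 107/3 ≈ 35.667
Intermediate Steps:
L = 5/3 (L = -1/3*(-5) = 5/3 ≈ 1.6667)
I = 25 (I = (2 + 3)**2 = 5**2 = 25)
d(q) = -6 + 2*sqrt(q)
105 + ((7 + L)*(-2))*d(I) = 105 + ((7 + 5/3)*(-2))*(-6 + 2*sqrt(25)) = 105 + ((26/3)*(-2))*(-6 + 2*5) = 105 - 52*(-6 + 10)/3 = 105 - 52/3*4 = 105 - 208/3 = 107/3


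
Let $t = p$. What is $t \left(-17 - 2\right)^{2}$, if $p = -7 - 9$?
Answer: $-5776$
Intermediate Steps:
$p = -16$
$t = -16$
$t \left(-17 - 2\right)^{2} = - 16 \left(-17 - 2\right)^{2} = - 16 \left(-19\right)^{2} = \left(-16\right) 361 = -5776$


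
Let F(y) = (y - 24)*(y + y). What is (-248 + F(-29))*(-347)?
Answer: -980622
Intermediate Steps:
F(y) = 2*y*(-24 + y) (F(y) = (-24 + y)*(2*y) = 2*y*(-24 + y))
(-248 + F(-29))*(-347) = (-248 + 2*(-29)*(-24 - 29))*(-347) = (-248 + 2*(-29)*(-53))*(-347) = (-248 + 3074)*(-347) = 2826*(-347) = -980622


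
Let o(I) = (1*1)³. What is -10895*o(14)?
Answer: -10895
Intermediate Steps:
o(I) = 1 (o(I) = 1³ = 1)
-10895*o(14) = -10895*1 = -10895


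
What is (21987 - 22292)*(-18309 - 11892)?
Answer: 9211305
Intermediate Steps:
(21987 - 22292)*(-18309 - 11892) = -305*(-30201) = 9211305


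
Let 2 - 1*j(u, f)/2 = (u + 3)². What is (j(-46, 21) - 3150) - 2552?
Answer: -9396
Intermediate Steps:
j(u, f) = 4 - 2*(3 + u)² (j(u, f) = 4 - 2*(u + 3)² = 4 - 2*(3 + u)²)
(j(-46, 21) - 3150) - 2552 = ((4 - 2*(3 - 46)²) - 3150) - 2552 = ((4 - 2*(-43)²) - 3150) - 2552 = ((4 - 2*1849) - 3150) - 2552 = ((4 - 3698) - 3150) - 2552 = (-3694 - 3150) - 2552 = -6844 - 2552 = -9396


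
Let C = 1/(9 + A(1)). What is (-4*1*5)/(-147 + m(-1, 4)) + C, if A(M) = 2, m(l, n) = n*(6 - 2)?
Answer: 351/1441 ≈ 0.24358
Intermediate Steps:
m(l, n) = 4*n (m(l, n) = n*4 = 4*n)
C = 1/11 (C = 1/(9 + 2) = 1/11 ≈ 0.090909)
(-4*1*5)/(-147 + m(-1, 4)) + C = (-4*1*5)/(-147 + 4*4) + 1/11 = (-4*5)/(-147 + 16) + 1/11 = -20/(-131) + 1/11 = -20*(-1/131) + 1/11 = 20/131 + 1/11 = 351/1441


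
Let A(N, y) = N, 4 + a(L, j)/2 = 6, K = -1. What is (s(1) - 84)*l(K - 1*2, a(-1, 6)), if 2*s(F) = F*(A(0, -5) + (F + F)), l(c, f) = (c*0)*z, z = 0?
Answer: 0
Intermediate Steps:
a(L, j) = 4 (a(L, j) = -8 + 2*6 = -8 + 12 = 4)
l(c, f) = 0 (l(c, f) = (c*0)*0 = 0*0 = 0)
s(F) = F**2 (s(F) = (F*(0 + (F + F)))/2 = (F*(0 + 2*F))/2 = (F*(2*F))/2 = (2*F**2)/2 = F**2)
(s(1) - 84)*l(K - 1*2, a(-1, 6)) = (1**2 - 84)*0 = (1 - 84)*0 = -83*0 = 0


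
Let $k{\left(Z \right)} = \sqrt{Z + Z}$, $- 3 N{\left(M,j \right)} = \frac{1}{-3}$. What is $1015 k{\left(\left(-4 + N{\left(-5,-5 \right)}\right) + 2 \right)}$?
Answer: $\frac{1015 i \sqrt{34}}{3} \approx 1972.8 i$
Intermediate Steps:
$N{\left(M,j \right)} = \frac{1}{9}$ ($N{\left(M,j \right)} = - \frac{1}{3 \left(-3\right)} = \left(- \frac{1}{3}\right) \left(- \frac{1}{3}\right) = \frac{1}{9}$)
$k{\left(Z \right)} = \sqrt{2} \sqrt{Z}$ ($k{\left(Z \right)} = \sqrt{2 Z} = \sqrt{2} \sqrt{Z}$)
$1015 k{\left(\left(-4 + N{\left(-5,-5 \right)}\right) + 2 \right)} = 1015 \sqrt{2} \sqrt{\left(-4 + \frac{1}{9}\right) + 2} = 1015 \sqrt{2} \sqrt{- \frac{35}{9} + 2} = 1015 \sqrt{2} \sqrt{- \frac{17}{9}} = 1015 \sqrt{2} \frac{i \sqrt{17}}{3} = 1015 \frac{i \sqrt{34}}{3} = \frac{1015 i \sqrt{34}}{3}$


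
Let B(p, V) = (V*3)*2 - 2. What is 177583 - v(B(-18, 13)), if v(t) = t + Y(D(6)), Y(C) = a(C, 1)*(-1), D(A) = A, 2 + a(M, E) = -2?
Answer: 177503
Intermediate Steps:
a(M, E) = -4 (a(M, E) = -2 - 2 = -4)
B(p, V) = -2 + 6*V (B(p, V) = (3*V)*2 - 2 = 6*V - 2 = -2 + 6*V)
Y(C) = 4 (Y(C) = -4*(-1) = 4)
v(t) = 4 + t (v(t) = t + 4 = 4 + t)
177583 - v(B(-18, 13)) = 177583 - (4 + (-2 + 6*13)) = 177583 - (4 + (-2 + 78)) = 177583 - (4 + 76) = 177583 - 1*80 = 177583 - 80 = 177503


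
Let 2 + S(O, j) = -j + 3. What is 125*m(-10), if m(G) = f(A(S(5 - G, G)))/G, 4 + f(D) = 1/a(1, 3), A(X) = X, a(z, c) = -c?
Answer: 325/6 ≈ 54.167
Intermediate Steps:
S(O, j) = 1 - j (S(O, j) = -2 + (-j + 3) = -2 + (3 - j) = 1 - j)
f(D) = -13/3 (f(D) = -4 + 1/(-1*3) = -4 + 1/(-3) = -4 - ⅓ = -13/3)
m(G) = -13/(3*G)
125*m(-10) = 125*(-13/3/(-10)) = 125*(-13/3*(-⅒)) = 125*(13/30) = 325/6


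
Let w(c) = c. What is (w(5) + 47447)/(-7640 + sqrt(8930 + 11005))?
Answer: -72506656/11669933 - 142356*sqrt(2215)/58349665 ≈ -6.3279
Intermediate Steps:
(w(5) + 47447)/(-7640 + sqrt(8930 + 11005)) = (5 + 47447)/(-7640 + sqrt(8930 + 11005)) = 47452/(-7640 + sqrt(19935)) = 47452/(-7640 + 3*sqrt(2215))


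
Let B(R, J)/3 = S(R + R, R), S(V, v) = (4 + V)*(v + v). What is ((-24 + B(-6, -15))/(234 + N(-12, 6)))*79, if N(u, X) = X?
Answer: 869/10 ≈ 86.900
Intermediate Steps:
S(V, v) = 2*v*(4 + V) (S(V, v) = (4 + V)*(2*v) = 2*v*(4 + V))
B(R, J) = 6*R*(4 + 2*R) (B(R, J) = 3*(2*R*(4 + (R + R))) = 3*(2*R*(4 + 2*R)) = 6*R*(4 + 2*R))
((-24 + B(-6, -15))/(234 + N(-12, 6)))*79 = ((-24 + 12*(-6)*(2 - 6))/(234 + 6))*79 = ((-24 + 12*(-6)*(-4))/240)*79 = ((-24 + 288)*(1/240))*79 = (264*(1/240))*79 = (11/10)*79 = 869/10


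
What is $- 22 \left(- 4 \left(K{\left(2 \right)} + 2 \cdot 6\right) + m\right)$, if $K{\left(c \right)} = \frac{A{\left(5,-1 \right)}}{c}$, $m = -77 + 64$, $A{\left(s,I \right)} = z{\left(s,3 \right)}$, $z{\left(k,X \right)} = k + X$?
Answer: $1694$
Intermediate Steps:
$z{\left(k,X \right)} = X + k$
$A{\left(s,I \right)} = 3 + s$
$m = -13$
$K{\left(c \right)} = \frac{8}{c}$ ($K{\left(c \right)} = \frac{3 + 5}{c} = \frac{8}{c}$)
$- 22 \left(- 4 \left(K{\left(2 \right)} + 2 \cdot 6\right) + m\right) = - 22 \left(- 4 \left(\frac{8}{2} + 2 \cdot 6\right) - 13\right) = - 22 \left(- 4 \left(8 \cdot \frac{1}{2} + 12\right) - 13\right) = - 22 \left(- 4 \left(4 + 12\right) - 13\right) = - 22 \left(\left(-4\right) 16 - 13\right) = - 22 \left(-64 - 13\right) = \left(-22\right) \left(-77\right) = 1694$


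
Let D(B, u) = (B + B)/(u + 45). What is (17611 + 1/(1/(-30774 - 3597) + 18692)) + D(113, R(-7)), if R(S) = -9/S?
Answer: 1833442800802165/104078962422 ≈ 17616.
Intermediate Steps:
D(B, u) = 2*B/(45 + u) (D(B, u) = (2*B)/(45 + u) = 2*B/(45 + u))
(17611 + 1/(1/(-30774 - 3597) + 18692)) + D(113, R(-7)) = (17611 + 1/(1/(-30774 - 3597) + 18692)) + 2*113/(45 - 9/(-7)) = (17611 + 1/(1/(-34371) + 18692)) + 2*113/(45 - 9*(-⅐)) = (17611 + 1/(-1/34371 + 18692)) + 2*113/(45 + 9/7) = (17611 + 1/(642462731/34371)) + 2*113/(324/7) = (17611 + 34371/642462731) + 2*113*(7/324) = 11314411190012/642462731 + 791/162 = 1833442800802165/104078962422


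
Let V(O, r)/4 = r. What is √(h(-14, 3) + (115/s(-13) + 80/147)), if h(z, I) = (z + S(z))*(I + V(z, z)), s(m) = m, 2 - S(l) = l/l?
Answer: √50731746/273 ≈ 26.090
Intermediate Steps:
S(l) = 1 (S(l) = 2 - l/l = 2 - 1*1 = 2 - 1 = 1)
V(O, r) = 4*r
h(z, I) = (1 + z)*(I + 4*z) (h(z, I) = (z + 1)*(I + 4*z) = (1 + z)*(I + 4*z))
√(h(-14, 3) + (115/s(-13) + 80/147)) = √((3 + 4*(-14) + 4*(-14)² + 3*(-14)) + (115/(-13) + 80/147)) = √((3 - 56 + 4*196 - 42) + (115*(-1/13) + 80*(1/147))) = √((3 - 56 + 784 - 42) + (-115/13 + 80/147)) = √(689 - 15865/1911) = √(1300814/1911) = √50731746/273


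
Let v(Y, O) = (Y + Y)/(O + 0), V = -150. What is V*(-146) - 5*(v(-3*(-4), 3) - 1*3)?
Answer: 21875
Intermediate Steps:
v(Y, O) = 2*Y/O (v(Y, O) = (2*Y)/O = 2*Y/O)
V*(-146) - 5*(v(-3*(-4), 3) - 1*3) = -150*(-146) - 5*(2*(-3*(-4))/3 - 1*3) = 21900 - 5*(2*12*(⅓) - 3) = 21900 - 5*(8 - 3) = 21900 - 5*5 = 21900 - 25 = 21875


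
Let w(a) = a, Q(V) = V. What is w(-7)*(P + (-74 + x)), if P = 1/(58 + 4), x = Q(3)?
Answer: 30807/62 ≈ 496.89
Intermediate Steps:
x = 3
P = 1/62 ≈ 0.016129
w(-7)*(P + (-74 + x)) = -7*(1/62 + (-74 + 3)) = -7*(1/62 - 71) = -7*(-4401/62) = 30807/62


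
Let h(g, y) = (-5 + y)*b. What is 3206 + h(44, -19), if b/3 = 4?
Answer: 2918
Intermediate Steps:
b = 12 (b = 3*4 = 12)
h(g, y) = -60 + 12*y (h(g, y) = (-5 + y)*12 = -60 + 12*y)
3206 + h(44, -19) = 3206 + (-60 + 12*(-19)) = 3206 + (-60 - 228) = 3206 - 288 = 2918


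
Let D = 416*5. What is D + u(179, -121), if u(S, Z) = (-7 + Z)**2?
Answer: 18464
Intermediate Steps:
D = 2080
D + u(179, -121) = 2080 + (-7 - 121)**2 = 2080 + (-128)**2 = 2080 + 16384 = 18464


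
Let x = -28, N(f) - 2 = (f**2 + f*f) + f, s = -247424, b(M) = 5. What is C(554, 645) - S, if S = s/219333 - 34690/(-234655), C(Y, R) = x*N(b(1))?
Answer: -16418363045318/10293517023 ≈ -1595.0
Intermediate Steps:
N(f) = 2 + f + 2*f**2 (N(f) = 2 + ((f**2 + f*f) + f) = 2 + ((f**2 + f**2) + f) = 2 + (2*f**2 + f) = 2 + (f + 2*f**2) = 2 + f + 2*f**2)
C(Y, R) = -1596 (C(Y, R) = -28*(2 + 5 + 2*5**2) = -28*(2 + 5 + 2*25) = -28*(2 + 5 + 50) = -28*57 = -1596)
S = -10090123390/10293517023 (S = -247424/219333 - 34690/(-234655) = -247424*1/219333 - 34690*(-1/234655) = -247424/219333 + 6938/46931 = -10090123390/10293517023 ≈ -0.98024)
C(554, 645) - S = -1596 - 1*(-10090123390/10293517023) = -1596 + 10090123390/10293517023 = -16418363045318/10293517023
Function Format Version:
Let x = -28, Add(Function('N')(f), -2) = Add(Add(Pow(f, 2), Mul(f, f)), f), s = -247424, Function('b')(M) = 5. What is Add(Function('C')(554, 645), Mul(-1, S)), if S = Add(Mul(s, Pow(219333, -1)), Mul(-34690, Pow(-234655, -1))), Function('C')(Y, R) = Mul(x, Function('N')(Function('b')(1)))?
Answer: Rational(-16418363045318, 10293517023) ≈ -1595.0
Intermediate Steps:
Function('N')(f) = Add(2, f, Mul(2, Pow(f, 2))) (Function('N')(f) = Add(2, Add(Add(Pow(f, 2), Mul(f, f)), f)) = Add(2, Add(Add(Pow(f, 2), Pow(f, 2)), f)) = Add(2, Add(Mul(2, Pow(f, 2)), f)) = Add(2, Add(f, Mul(2, Pow(f, 2)))) = Add(2, f, Mul(2, Pow(f, 2))))
Function('C')(Y, R) = -1596 (Function('C')(Y, R) = Mul(-28, Add(2, 5, Mul(2, Pow(5, 2)))) = Mul(-28, Add(2, 5, Mul(2, 25))) = Mul(-28, Add(2, 5, 50)) = Mul(-28, 57) = -1596)
S = Rational(-10090123390, 10293517023) (S = Add(Mul(-247424, Pow(219333, -1)), Mul(-34690, Pow(-234655, -1))) = Add(Mul(-247424, Rational(1, 219333)), Mul(-34690, Rational(-1, 234655))) = Add(Rational(-247424, 219333), Rational(6938, 46931)) = Rational(-10090123390, 10293517023) ≈ -0.98024)
Add(Function('C')(554, 645), Mul(-1, S)) = Add(-1596, Mul(-1, Rational(-10090123390, 10293517023))) = Add(-1596, Rational(10090123390, 10293517023)) = Rational(-16418363045318, 10293517023)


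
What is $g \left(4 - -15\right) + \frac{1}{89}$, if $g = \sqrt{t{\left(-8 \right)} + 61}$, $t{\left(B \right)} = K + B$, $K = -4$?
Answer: $\frac{11838}{89} \approx 133.01$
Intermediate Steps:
$t{\left(B \right)} = -4 + B$
$g = 7$ ($g = \sqrt{\left(-4 - 8\right) + 61} = \sqrt{-12 + 61} = \sqrt{49} = 7$)
$g \left(4 - -15\right) + \frac{1}{89} = 7 \left(4 - -15\right) + \frac{1}{89} = 7 \left(4 + 15\right) + \frac{1}{89} = 7 \cdot 19 + \frac{1}{89} = 133 + \frac{1}{89} = \frac{11838}{89}$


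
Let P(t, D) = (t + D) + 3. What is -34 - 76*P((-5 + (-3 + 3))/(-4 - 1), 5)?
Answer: -718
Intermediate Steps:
P(t, D) = 3 + D + t (P(t, D) = (D + t) + 3 = 3 + D + t)
-34 - 76*P((-5 + (-3 + 3))/(-4 - 1), 5) = -34 - 76*(3 + 5 + (-5 + (-3 + 3))/(-4 - 1)) = -34 - 76*(3 + 5 + (-5 + 0)/(-5)) = -34 - 76*(3 + 5 - 5*(-⅕)) = -34 - 76*(3 + 5 + 1) = -34 - 76*9 = -34 - 684 = -718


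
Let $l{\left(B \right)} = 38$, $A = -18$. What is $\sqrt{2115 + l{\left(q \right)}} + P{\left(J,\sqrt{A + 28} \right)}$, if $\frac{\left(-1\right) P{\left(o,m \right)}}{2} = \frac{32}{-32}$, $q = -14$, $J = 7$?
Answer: $2 + \sqrt{2153} \approx 48.4$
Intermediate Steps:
$P{\left(o,m \right)} = 2$ ($P{\left(o,m \right)} = - 2 \frac{32}{-32} = - 2 \cdot 32 \left(- \frac{1}{32}\right) = \left(-2\right) \left(-1\right) = 2$)
$\sqrt{2115 + l{\left(q \right)}} + P{\left(J,\sqrt{A + 28} \right)} = \sqrt{2115 + 38} + 2 = \sqrt{2153} + 2 = 2 + \sqrt{2153}$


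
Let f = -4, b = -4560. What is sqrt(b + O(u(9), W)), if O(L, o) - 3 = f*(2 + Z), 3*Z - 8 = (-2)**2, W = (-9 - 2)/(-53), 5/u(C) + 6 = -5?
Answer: 3*I*sqrt(509) ≈ 67.683*I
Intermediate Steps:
u(C) = -5/11 (u(C) = 5/(-6 - 5) = 5/(-11) = 5*(-1/11) = -5/11)
W = 11/53 (W = -11*(-1/53) = 11/53 ≈ 0.20755)
Z = 4 (Z = 8/3 + (1/3)*(-2)**2 = 8/3 + (1/3)*4 = 8/3 + 4/3 = 4)
O(L, o) = -21 (O(L, o) = 3 - 4*(2 + 4) = 3 - 4*6 = 3 - 24 = -21)
sqrt(b + O(u(9), W)) = sqrt(-4560 - 21) = sqrt(-4581) = 3*I*sqrt(509)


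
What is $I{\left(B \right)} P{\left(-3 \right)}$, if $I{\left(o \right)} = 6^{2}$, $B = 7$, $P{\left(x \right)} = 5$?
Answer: $180$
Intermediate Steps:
$I{\left(o \right)} = 36$
$I{\left(B \right)} P{\left(-3 \right)} = 36 \cdot 5 = 180$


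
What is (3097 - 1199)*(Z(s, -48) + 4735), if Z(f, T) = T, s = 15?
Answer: 8895926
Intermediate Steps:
(3097 - 1199)*(Z(s, -48) + 4735) = (3097 - 1199)*(-48 + 4735) = 1898*4687 = 8895926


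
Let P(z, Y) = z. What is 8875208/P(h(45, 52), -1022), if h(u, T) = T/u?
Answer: 99846090/13 ≈ 7.6805e+6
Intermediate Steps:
8875208/P(h(45, 52), -1022) = 8875208/((52/45)) = 8875208/((52*(1/45))) = 8875208/(52/45) = 8875208*(45/52) = 99846090/13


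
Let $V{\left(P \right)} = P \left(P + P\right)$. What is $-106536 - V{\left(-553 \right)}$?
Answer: $-718154$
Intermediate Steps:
$V{\left(P \right)} = 2 P^{2}$ ($V{\left(P \right)} = P 2 P = 2 P^{2}$)
$-106536 - V{\left(-553 \right)} = -106536 - 2 \left(-553\right)^{2} = -106536 - 2 \cdot 305809 = -106536 - 611618 = -718154$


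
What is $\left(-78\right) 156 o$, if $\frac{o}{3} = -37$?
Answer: $1350648$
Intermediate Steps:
$o = -111$ ($o = 3 \left(-37\right) = -111$)
$\left(-78\right) 156 o = \left(-78\right) 156 \left(-111\right) = \left(-12168\right) \left(-111\right) = 1350648$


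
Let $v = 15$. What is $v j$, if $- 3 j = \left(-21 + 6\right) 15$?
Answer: $1125$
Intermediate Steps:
$j = 75$ ($j = - \frac{\left(-21 + 6\right) 15}{3} = - \frac{\left(-15\right) 15}{3} = \left(- \frac{1}{3}\right) \left(-225\right) = 75$)
$v j = 15 \cdot 75 = 1125$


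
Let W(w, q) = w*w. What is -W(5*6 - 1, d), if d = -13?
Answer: -841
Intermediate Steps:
W(w, q) = w²
-W(5*6 - 1, d) = -(5*6 - 1)² = -(30 - 1)² = -1*29² = -1*841 = -841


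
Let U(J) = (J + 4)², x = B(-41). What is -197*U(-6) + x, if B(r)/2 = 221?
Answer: -346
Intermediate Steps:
B(r) = 442 (B(r) = 2*221 = 442)
x = 442
U(J) = (4 + J)²
-197*U(-6) + x = -197*(4 - 6)² + 442 = -197*(-2)² + 442 = -197*4 + 442 = -788 + 442 = -346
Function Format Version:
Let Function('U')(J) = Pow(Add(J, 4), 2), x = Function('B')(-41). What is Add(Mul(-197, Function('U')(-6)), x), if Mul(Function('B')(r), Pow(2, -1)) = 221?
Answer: -346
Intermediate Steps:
Function('B')(r) = 442 (Function('B')(r) = Mul(2, 221) = 442)
x = 442
Function('U')(J) = Pow(Add(4, J), 2)
Add(Mul(-197, Function('U')(-6)), x) = Add(Mul(-197, Pow(Add(4, -6), 2)), 442) = Add(Mul(-197, Pow(-2, 2)), 442) = Add(Mul(-197, 4), 442) = Add(-788, 442) = -346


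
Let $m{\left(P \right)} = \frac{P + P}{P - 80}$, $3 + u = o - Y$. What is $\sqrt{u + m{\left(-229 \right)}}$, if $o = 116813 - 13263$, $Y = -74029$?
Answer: $\frac{\sqrt{16955275578}}{309} \approx 421.4$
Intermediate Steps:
$o = 103550$
$u = 177576$ ($u = -3 + \left(103550 - -74029\right) = -3 + \left(103550 + 74029\right) = -3 + 177579 = 177576$)
$m{\left(P \right)} = \frac{2 P}{-80 + P}$
$\sqrt{u + m{\left(-229 \right)}} = \sqrt{177576 + 2 \left(-229\right) \frac{1}{-80 - 229}} = \sqrt{177576 + 2 \left(-229\right) \frac{1}{-309}} = \sqrt{177576 + 2 \left(-229\right) \left(- \frac{1}{309}\right)} = \sqrt{177576 + \frac{458}{309}} = \sqrt{\frac{54871442}{309}} = \frac{\sqrt{16955275578}}{309}$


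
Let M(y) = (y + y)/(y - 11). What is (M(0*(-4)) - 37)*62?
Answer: -2294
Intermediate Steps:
M(y) = 2*y/(-11 + y) (M(y) = (2*y)/(-11 + y) = 2*y/(-11 + y))
(M(0*(-4)) - 37)*62 = (2*(0*(-4))/(-11 + 0*(-4)) - 37)*62 = (2*0/(-11 + 0) - 37)*62 = (2*0/(-11) - 37)*62 = (2*0*(-1/11) - 37)*62 = (0 - 37)*62 = -37*62 = -2294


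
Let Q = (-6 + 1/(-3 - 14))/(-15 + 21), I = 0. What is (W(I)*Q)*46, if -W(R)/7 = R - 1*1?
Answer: -16583/51 ≈ -325.16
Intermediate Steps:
W(R) = 7 - 7*R (W(R) = -7*(R - 1*1) = -7*(R - 1) = -7*(-1 + R) = 7 - 7*R)
Q = -103/102 (Q = (-6 + 1/(-17))/6 = (-6 - 1/17)*(1/6) = -103/17*1/6 = -103/102 ≈ -1.0098)
(W(I)*Q)*46 = ((7 - 7*0)*(-103/102))*46 = ((7 + 0)*(-103/102))*46 = (7*(-103/102))*46 = -721/102*46 = -16583/51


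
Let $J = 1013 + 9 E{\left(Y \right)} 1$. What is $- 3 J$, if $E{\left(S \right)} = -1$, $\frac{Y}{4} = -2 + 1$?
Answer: $-3012$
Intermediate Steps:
$Y = -4$ ($Y = 4 \left(-2 + 1\right) = 4 \left(-1\right) = -4$)
$J = 1004$ ($J = 1013 + 9 \left(-1\right) 1 = 1013 - 9 = 1004$)
$- 3 J = \left(-3\right) 1004 = -3012$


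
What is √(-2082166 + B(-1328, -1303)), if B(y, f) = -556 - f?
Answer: I*√2081419 ≈ 1442.7*I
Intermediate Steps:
√(-2082166 + B(-1328, -1303)) = √(-2082166 + (-556 - 1*(-1303))) = √(-2082166 + (-556 + 1303)) = √(-2082166 + 747) = √(-2081419) = I*√2081419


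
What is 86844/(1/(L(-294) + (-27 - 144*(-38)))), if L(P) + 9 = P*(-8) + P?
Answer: 650808936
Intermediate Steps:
L(P) = -9 - 7*P (L(P) = -9 + (P*(-8) + P) = -9 + (-8*P + P) = -9 - 7*P)
86844/(1/(L(-294) + (-27 - 144*(-38)))) = 86844/(1/((-9 - 7*(-294)) + (-27 - 144*(-38)))) = 86844/(1/((-9 + 2058) + (-27 + 5472))) = 86844/(1/(2049 + 5445)) = 86844/(1/7494) = 86844*7494 = 650808936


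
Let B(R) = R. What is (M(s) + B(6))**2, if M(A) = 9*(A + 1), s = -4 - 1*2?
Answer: 1521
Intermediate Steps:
s = -6 (s = -4 - 2 = -6)
M(A) = 9 + 9*A (M(A) = 9*(1 + A) = 9 + 9*A)
(M(s) + B(6))**2 = ((9 + 9*(-6)) + 6)**2 = ((9 - 54) + 6)**2 = (-45 + 6)**2 = (-39)**2 = 1521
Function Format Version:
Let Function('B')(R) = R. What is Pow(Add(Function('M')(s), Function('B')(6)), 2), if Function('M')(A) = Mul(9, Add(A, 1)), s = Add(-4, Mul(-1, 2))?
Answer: 1521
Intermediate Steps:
s = -6 (s = Add(-4, -2) = -6)
Function('M')(A) = Add(9, Mul(9, A)) (Function('M')(A) = Mul(9, Add(1, A)) = Add(9, Mul(9, A)))
Pow(Add(Function('M')(s), Function('B')(6)), 2) = Pow(Add(Add(9, Mul(9, -6)), 6), 2) = Pow(Add(Add(9, -54), 6), 2) = Pow(Add(-45, 6), 2) = Pow(-39, 2) = 1521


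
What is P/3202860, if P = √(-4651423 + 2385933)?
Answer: I*√2265490/3202860 ≈ 0.00046994*I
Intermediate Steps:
P = I*√2265490 (P = √(-2265490) = I*√2265490 ≈ 1505.2*I)
P/3202860 = (I*√2265490)/3202860 = (I*√2265490)*(1/3202860) = I*√2265490/3202860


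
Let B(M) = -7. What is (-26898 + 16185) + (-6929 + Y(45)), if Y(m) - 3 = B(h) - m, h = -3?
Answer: -17691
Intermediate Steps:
Y(m) = -4 - m (Y(m) = 3 + (-7 - m) = -4 - m)
(-26898 + 16185) + (-6929 + Y(45)) = (-26898 + 16185) + (-6929 + (-4 - 1*45)) = -10713 + (-6929 + (-4 - 45)) = -10713 + (-6929 - 49) = -10713 - 6978 = -17691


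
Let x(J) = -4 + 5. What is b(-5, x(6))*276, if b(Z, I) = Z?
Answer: -1380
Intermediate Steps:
x(J) = 1
b(-5, x(6))*276 = -5*276 = -1380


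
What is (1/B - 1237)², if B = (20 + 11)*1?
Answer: 1470415716/961 ≈ 1.5301e+6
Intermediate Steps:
B = 31 (B = 31*1 = 31)
(1/B - 1237)² = (1/31 - 1237)² = (-38346/31)² = 1470415716/961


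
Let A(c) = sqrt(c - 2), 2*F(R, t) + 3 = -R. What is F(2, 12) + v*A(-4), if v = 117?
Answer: -5/2 + 117*I*sqrt(6) ≈ -2.5 + 286.59*I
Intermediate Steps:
F(R, t) = -3/2 - R/2 (F(R, t) = -3/2 + (-R)/2 = -3/2 - R/2)
A(c) = sqrt(-2 + c)
F(2, 12) + v*A(-4) = (-3/2 - 1/2*2) + 117*sqrt(-2 - 4) = (-3/2 - 1) + 117*sqrt(-6) = -5/2 + 117*(I*sqrt(6)) = -5/2 + 117*I*sqrt(6)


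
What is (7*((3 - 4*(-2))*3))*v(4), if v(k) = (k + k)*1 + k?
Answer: 2772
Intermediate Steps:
v(k) = 3*k (v(k) = (2*k)*1 + k = 2*k + k = 3*k)
(7*((3 - 4*(-2))*3))*v(4) = (7*((3 - 4*(-2))*3))*(3*4) = (7*((3 + 8)*3))*12 = (7*(11*3))*12 = (7*33)*12 = 231*12 = 2772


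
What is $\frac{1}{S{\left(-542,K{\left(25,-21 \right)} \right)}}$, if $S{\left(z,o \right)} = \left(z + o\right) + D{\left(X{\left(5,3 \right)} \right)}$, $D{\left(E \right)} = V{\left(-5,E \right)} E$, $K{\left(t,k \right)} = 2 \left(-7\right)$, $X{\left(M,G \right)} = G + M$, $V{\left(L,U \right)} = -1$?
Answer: $- \frac{1}{564} \approx -0.0017731$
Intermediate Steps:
$K{\left(t,k \right)} = -14$
$D{\left(E \right)} = - E$
$S{\left(z,o \right)} = -8 + o + z$ ($S{\left(z,o \right)} = \left(z + o\right) - \left(3 + 5\right) = \left(o + z\right) - 8 = -8 + o + z$)
$\frac{1}{S{\left(-542,K{\left(25,-21 \right)} \right)}} = \frac{1}{-8 - 14 - 542} = \frac{1}{-564} = - \frac{1}{564}$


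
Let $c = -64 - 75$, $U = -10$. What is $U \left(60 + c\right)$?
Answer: $790$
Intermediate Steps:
$c = -139$
$U \left(60 + c\right) = - 10 \left(60 - 139\right) = \left(-10\right) \left(-79\right) = 790$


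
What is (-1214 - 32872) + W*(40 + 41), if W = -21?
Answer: -35787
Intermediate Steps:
(-1214 - 32872) + W*(40 + 41) = (-1214 - 32872) - 21*(40 + 41) = -34086 - 21*81 = -34086 - 1701 = -35787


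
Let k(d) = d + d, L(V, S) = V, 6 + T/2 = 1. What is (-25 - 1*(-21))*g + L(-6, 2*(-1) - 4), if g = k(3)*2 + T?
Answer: -14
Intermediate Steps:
T = -10 (T = -12 + 2*1 = -12 + 2 = -10)
k(d) = 2*d
g = 2 (g = (2*3)*2 - 10 = 6*2 - 10 = 12 - 10 = 2)
(-25 - 1*(-21))*g + L(-6, 2*(-1) - 4) = (-25 - 1*(-21))*2 - 6 = (-25 + 21)*2 - 6 = -4*2 - 6 = -8 - 6 = -14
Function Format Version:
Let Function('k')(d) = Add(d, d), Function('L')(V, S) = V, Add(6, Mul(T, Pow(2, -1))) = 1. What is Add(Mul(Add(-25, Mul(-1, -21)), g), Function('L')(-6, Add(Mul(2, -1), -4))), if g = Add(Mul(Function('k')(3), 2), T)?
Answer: -14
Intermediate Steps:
T = -10 (T = Add(-12, Mul(2, 1)) = Add(-12, 2) = -10)
Function('k')(d) = Mul(2, d)
g = 2 (g = Add(Mul(Mul(2, 3), 2), -10) = Add(Mul(6, 2), -10) = Add(12, -10) = 2)
Add(Mul(Add(-25, Mul(-1, -21)), g), Function('L')(-6, Add(Mul(2, -1), -4))) = Add(Mul(Add(-25, Mul(-1, -21)), 2), -6) = Add(Mul(Add(-25, 21), 2), -6) = Add(Mul(-4, 2), -6) = Add(-8, -6) = -14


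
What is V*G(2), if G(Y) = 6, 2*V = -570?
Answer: -1710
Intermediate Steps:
V = -285 (V = (½)*(-570) = -285)
V*G(2) = -285*6 = -1710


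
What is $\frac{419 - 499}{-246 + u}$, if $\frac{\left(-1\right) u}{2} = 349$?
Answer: $\frac{5}{59} \approx 0.084746$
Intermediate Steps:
$u = -698$ ($u = \left(-2\right) 349 = -698$)
$\frac{419 - 499}{-246 + u} = \frac{419 - 499}{-246 - 698} = - \frac{80}{-944} = \left(-80\right) \left(- \frac{1}{944}\right) = \frac{5}{59}$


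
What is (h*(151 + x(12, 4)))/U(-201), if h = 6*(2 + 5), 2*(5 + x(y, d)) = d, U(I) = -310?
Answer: -3108/155 ≈ -20.052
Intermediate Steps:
x(y, d) = -5 + d/2
h = 42 (h = 6*7 = 42)
(h*(151 + x(12, 4)))/U(-201) = (42*(151 + (-5 + (½)*4)))/(-310) = (42*(151 + (-5 + 2)))*(-1/310) = (42*(151 - 3))*(-1/310) = (42*148)*(-1/310) = 6216*(-1/310) = -3108/155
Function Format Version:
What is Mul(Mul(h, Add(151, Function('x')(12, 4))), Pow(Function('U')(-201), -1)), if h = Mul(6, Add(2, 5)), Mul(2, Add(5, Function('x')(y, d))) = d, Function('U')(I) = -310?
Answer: Rational(-3108, 155) ≈ -20.052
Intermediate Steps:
Function('x')(y, d) = Add(-5, Mul(Rational(1, 2), d))
h = 42 (h = Mul(6, 7) = 42)
Mul(Mul(h, Add(151, Function('x')(12, 4))), Pow(Function('U')(-201), -1)) = Mul(Mul(42, Add(151, Add(-5, Mul(Rational(1, 2), 4)))), Pow(-310, -1)) = Mul(Mul(42, Add(151, Add(-5, 2))), Rational(-1, 310)) = Mul(Mul(42, Add(151, -3)), Rational(-1, 310)) = Mul(Mul(42, 148), Rational(-1, 310)) = Mul(6216, Rational(-1, 310)) = Rational(-3108, 155)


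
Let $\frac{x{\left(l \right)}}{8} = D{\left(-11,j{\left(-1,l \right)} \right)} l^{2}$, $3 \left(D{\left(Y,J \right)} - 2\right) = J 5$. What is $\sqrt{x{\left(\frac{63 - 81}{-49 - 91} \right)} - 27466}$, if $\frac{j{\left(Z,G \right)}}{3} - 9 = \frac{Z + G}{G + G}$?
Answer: $\frac{i \sqrt{33640981}}{35} \approx 165.72 i$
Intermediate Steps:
$j{\left(Z,G \right)} = 27 + \frac{3 \left(G + Z\right)}{2 G}$ ($j{\left(Z,G \right)} = 27 + 3 \frac{Z + G}{G + G} = 27 + 3 \frac{G + Z}{2 G} = 27 + \frac{3 \left(G + Z\right)}{2 G}$)
$D{\left(Y,J \right)} = 2 + \frac{5 J}{3}$ ($D{\left(Y,J \right)} = 2 + \frac{J 5}{3} = 2 + \frac{5 J}{3}$)
$x{\left(l \right)} = 8 l^{2} \left(2 + \frac{5 \left(-1 + 19 l\right)}{2 l}\right)$ ($x{\left(l \right)} = 8 \left(2 + \frac{5 \frac{3 \left(-1 + 19 l\right)}{2 l}}{3}\right) l^{2} = 8 \left(2 + \frac{5 \left(-1 + 19 l\right)}{2 l}\right) l^{2} = 8 l^{2} \left(2 + \frac{5 \left(-1 + 19 l\right)}{2 l}\right)$)
$\sqrt{x{\left(\frac{63 - 81}{-49 - 91} \right)} - 27466} = \sqrt{4 \frac{63 - 81}{-49 - 91} \left(-5 + 99 \frac{63 - 81}{-49 - 91}\right) - 27466} = \sqrt{4 \left(- \frac{18}{-140}\right) \left(-5 + 99 \left(- \frac{18}{-140}\right)\right) - 27466} = \sqrt{4 \left(\left(-18\right) \left(- \frac{1}{140}\right)\right) \left(-5 + 99 \left(\left(-18\right) \left(- \frac{1}{140}\right)\right)\right) - 27466} = \sqrt{4 \cdot \frac{9}{70} \left(-5 + 99 \cdot \frac{9}{70}\right) - 27466} = \sqrt{4 \cdot \frac{9}{70} \left(-5 + \frac{891}{70}\right) - 27466} = \sqrt{4 \cdot \frac{9}{70} \cdot \frac{541}{70} - 27466} = \sqrt{\frac{4869}{1225} - 27466} = \sqrt{- \frac{33640981}{1225}} = \frac{i \sqrt{33640981}}{35}$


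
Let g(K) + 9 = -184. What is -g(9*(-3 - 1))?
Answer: 193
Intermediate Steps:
g(K) = -193 (g(K) = -9 - 184 = -193)
-g(9*(-3 - 1)) = -1*(-193) = 193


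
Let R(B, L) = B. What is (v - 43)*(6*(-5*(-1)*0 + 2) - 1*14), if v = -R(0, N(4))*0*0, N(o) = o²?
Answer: 86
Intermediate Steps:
v = 0 (v = -0*0*0 = -0*0 = -1*0 = 0)
(v - 43)*(6*(-5*(-1)*0 + 2) - 1*14) = (0 - 43)*(6*(-5*(-1)*0 + 2) - 1*14) = -43*(6*(5*0 + 2) - 14) = -43*(6*(0 + 2) - 14) = -43*(6*2 - 14) = -43*(12 - 14) = -43*(-2) = 86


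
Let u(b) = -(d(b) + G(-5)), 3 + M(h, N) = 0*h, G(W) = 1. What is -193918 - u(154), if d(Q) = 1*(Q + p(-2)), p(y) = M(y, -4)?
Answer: -193766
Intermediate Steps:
M(h, N) = -3 (M(h, N) = -3 + 0*h = -3 + 0 = -3)
p(y) = -3
d(Q) = -3 + Q (d(Q) = 1*(Q - 3) = 1*(-3 + Q) = -3 + Q)
u(b) = 2 - b (u(b) = -((-3 + b) + 1) = -(-2 + b) = 2 - b)
-193918 - u(154) = -193918 - (2 - 1*154) = -193918 - (2 - 154) = -193918 - 1*(-152) = -193918 + 152 = -193766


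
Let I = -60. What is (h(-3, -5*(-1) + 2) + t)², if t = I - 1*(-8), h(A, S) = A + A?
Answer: 3364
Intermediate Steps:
h(A, S) = 2*A
t = -52 (t = -60 - 1*(-8) = -60 + 8 = -52)
(h(-3, -5*(-1) + 2) + t)² = (2*(-3) - 52)² = (-6 - 52)² = (-58)² = 3364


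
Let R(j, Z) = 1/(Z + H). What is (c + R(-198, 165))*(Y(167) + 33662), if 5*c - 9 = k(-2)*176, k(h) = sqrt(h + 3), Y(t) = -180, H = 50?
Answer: 266382792/215 ≈ 1.2390e+6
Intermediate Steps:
k(h) = sqrt(3 + h)
R(j, Z) = 1/(50 + Z) (R(j, Z) = 1/(Z + 50) = 1/(50 + Z))
c = 37 (c = 9/5 + (sqrt(3 - 2)*176)/5 = 9/5 + (sqrt(1)*176)/5 = 9/5 + (1*176)/5 = 9/5 + (1/5)*176 = 9/5 + 176/5 = 37)
(c + R(-198, 165))*(Y(167) + 33662) = (37 + 1/(50 + 165))*(-180 + 33662) = (37 + 1/215)*33482 = (7956/215)*33482 = 266382792/215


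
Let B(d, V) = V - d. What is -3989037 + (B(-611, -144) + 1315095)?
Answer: -2673475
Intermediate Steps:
-3989037 + (B(-611, -144) + 1315095) = -3989037 + ((-144 - 1*(-611)) + 1315095) = -3989037 + ((-144 + 611) + 1315095) = -3989037 + (467 + 1315095) = -3989037 + 1315562 = -2673475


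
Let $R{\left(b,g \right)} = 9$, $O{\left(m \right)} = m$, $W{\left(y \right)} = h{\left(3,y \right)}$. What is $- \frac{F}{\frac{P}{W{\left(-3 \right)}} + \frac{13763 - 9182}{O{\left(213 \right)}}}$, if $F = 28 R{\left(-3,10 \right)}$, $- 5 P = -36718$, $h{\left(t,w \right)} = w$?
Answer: $\frac{268380}{2584073} \approx 0.10386$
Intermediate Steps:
$W{\left(y \right)} = y$
$P = \frac{36718}{5}$ ($P = \left(- \frac{1}{5}\right) \left(-36718\right) = \frac{36718}{5} \approx 7343.6$)
$F = 252$ ($F = 28 \cdot 9 = 252$)
$- \frac{F}{\frac{P}{W{\left(-3 \right)}} + \frac{13763 - 9182}{O{\left(213 \right)}}} = - \frac{252}{\frac{36718}{5 \left(-3\right)} + \frac{13763 - 9182}{213}} = - \frac{252}{\frac{36718}{5} \left(- \frac{1}{3}\right) + 4581 \cdot \frac{1}{213}} = - \frac{252}{- \frac{36718}{15} + \frac{1527}{71}} = - \frac{252}{- \frac{2584073}{1065}} = - \frac{252 \left(-1065\right)}{2584073} = \left(-1\right) \left(- \frac{268380}{2584073}\right) = \frac{268380}{2584073}$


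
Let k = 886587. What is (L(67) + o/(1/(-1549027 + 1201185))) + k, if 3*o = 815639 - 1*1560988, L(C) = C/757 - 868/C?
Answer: 13149729832211300/152157 ≈ 8.6422e+10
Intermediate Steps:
L(C) = -868/C + C/757 (L(C) = C*(1/757) - 868/C = C/757 - 868/C = -868/C + C/757)
o = -745349/3 (o = (815639 - 1*1560988)/3 = (815639 - 1560988)/3 = (1/3)*(-745349) = -745349/3 ≈ -2.4845e+5)
(L(67) + o/(1/(-1549027 + 1201185))) + k = ((-868/67 + (1/757)*67) - 745349/(3*(1/(-1549027 + 1201185)))) + 886587 = ((-868*1/67 + 67/757) - 745349/(3*(1/(-347842)))) + 886587 = ((-868/67 + 67/757) - 745349/(3*(-1/347842))) + 886587 = (-652587/50719 - 745349/3*(-347842)) + 886587 = (-652587/50719 + 259263686858/3) + 886587 = 13149594931793141/152157 + 886587 = 13149729832211300/152157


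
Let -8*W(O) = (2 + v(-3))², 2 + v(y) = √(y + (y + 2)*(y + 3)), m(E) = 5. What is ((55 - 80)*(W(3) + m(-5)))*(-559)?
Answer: 0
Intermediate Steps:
v(y) = -2 + √(y + (2 + y)*(3 + y)) (v(y) = -2 + √(y + (y + 2)*(y + 3)) = -2 + √(y + (2 + y)*(3 + y)))
W(O) = 3/8 (W(O) = -(2 + (-2 + √(6 + (-3)² + 6*(-3))))²/8 = -(2 + (-2 + √(6 + 9 - 18)))²/8 = -(2 + (-2 + √(-3)))²/8 = -(2 + (-2 + I*√3))²/8 = -(I*√3)²/8 = -⅛*(-3) = 3/8)
((55 - 80)*(W(3) + m(-5)))*(-559) = ((55 - 80)*(3/8 + 5))*(-559) = -25*43/8*(-559) = -1075/8*(-559) = 600925/8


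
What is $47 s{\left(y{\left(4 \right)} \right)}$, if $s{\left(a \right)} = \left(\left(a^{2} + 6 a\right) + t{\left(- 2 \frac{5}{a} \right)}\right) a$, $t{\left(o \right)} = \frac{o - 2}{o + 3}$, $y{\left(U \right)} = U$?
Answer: $5828$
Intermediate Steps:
$t{\left(o \right)} = \frac{-2 + o}{3 + o}$
$s{\left(a \right)} = a \left(a^{2} + 6 a + \frac{-2 - \frac{10}{a}}{3 - \frac{10}{a}}\right)$ ($s{\left(a \right)} = \left(\left(a^{2} + 6 a\right) + \frac{-2 - 2 \frac{5}{a}}{3 - 2 \frac{5}{a}}\right) a = \left(\left(a^{2} + 6 a\right) + \frac{-2 - \frac{10}{a}}{3 - \frac{10}{a}}\right) a = \left(a^{2} + 6 a + \frac{-2 - \frac{10}{a}}{3 - \frac{10}{a}}\right) a = a \left(a^{2} + 6 a + \frac{-2 - \frac{10}{a}}{3 - \frac{10}{a}}\right)$)
$47 s{\left(y{\left(4 \right)} \right)} = 47 \frac{4 \left(-10 - 8 + 4 \left(-10 + 3 \cdot 4\right) \left(6 + 4\right)\right)}{-10 + 3 \cdot 4} = 47 \frac{4 \left(-10 - 8 + 4 \left(-10 + 12\right) 10\right)}{-10 + 12} = 47 \frac{4 \left(-10 - 8 + 4 \cdot 2 \cdot 10\right)}{2} = 47 \cdot 4 \cdot \frac{1}{2} \left(-10 - 8 + 80\right) = 47 \cdot 4 \cdot \frac{1}{2} \cdot 62 = 47 \cdot 124 = 5828$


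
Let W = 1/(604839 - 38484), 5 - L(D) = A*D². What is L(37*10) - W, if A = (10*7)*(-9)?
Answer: 48846422516774/566355 ≈ 8.6247e+7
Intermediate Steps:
A = -630 (A = 70*(-9) = -630)
L(D) = 5 + 630*D² (L(D) = 5 - (-630)*D² = 5 + 630*D²)
W = 1/566355 ≈ 1.7657e-6
L(37*10) - W = (5 + 630*(37*10)²) - 1*1/566355 = (5 + 630*370²) - 1/566355 = (5 + 630*136900) - 1/566355 = (5 + 86247000) - 1/566355 = 86247005 - 1/566355 = 48846422516774/566355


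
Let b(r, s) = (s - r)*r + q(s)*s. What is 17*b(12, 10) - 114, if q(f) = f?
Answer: 1178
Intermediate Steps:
b(r, s) = s² + r*(s - r) (b(r, s) = (s - r)*r + s*s = r*(s - r) + s² = s² + r*(s - r))
17*b(12, 10) - 114 = 17*(10² - 1*12² + 12*10) - 114 = 17*(100 - 1*144 + 120) - 114 = 17*(100 - 144 + 120) - 114 = 17*76 - 114 = 1292 - 114 = 1178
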